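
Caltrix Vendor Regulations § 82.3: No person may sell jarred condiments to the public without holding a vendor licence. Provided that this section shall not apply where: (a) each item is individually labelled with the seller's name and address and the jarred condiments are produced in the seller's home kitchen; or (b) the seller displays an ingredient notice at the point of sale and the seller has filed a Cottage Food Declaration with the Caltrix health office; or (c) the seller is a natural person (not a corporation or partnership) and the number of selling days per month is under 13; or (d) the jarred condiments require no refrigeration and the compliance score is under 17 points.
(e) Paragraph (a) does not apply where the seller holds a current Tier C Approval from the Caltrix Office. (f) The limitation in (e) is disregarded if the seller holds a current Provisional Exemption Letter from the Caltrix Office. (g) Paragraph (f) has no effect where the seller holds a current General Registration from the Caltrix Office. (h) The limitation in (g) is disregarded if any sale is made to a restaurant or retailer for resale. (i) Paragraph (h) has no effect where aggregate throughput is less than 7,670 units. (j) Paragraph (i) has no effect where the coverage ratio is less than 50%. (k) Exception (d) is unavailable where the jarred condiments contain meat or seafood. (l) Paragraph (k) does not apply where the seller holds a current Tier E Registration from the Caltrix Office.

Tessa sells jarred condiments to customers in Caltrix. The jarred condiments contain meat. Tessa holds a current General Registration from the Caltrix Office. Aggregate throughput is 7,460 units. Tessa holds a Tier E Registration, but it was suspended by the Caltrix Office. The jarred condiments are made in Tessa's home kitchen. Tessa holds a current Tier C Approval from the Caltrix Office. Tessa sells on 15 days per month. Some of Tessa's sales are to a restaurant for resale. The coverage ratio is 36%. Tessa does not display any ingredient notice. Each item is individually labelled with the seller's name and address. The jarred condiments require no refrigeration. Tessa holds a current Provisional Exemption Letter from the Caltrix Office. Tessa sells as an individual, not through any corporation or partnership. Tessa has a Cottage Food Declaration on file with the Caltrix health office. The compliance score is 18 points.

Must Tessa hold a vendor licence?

Exception (a) is satisfied on its face — items are individually labelled; the jarred condiments are home-kitchen produced. Applying paragraphs (e)–(j): (e) is engaged (a current Tier C Approval is held), but is displaced by (f): (f) operates — a current Provisional Exemption Letter is held. (g) would limit (f) — a current General Registration is held — but (h) sets (g) aside: (h) operates against (g): some sales are to a restaurant for resale. (i) is triggered (aggregate throughput is 7,460 units, less than the 7,670 units limit), but is overridden by (j): (j) operates against (i): the coverage ratio is 36%, less than the 50% limit. So (a) applies.
Exception (b) fails — no ingredient notice is displayed.
Exception (c) requires that the number of selling days per month is under 13; but the number of selling days per month is 15, not under 13, so (c) is unavailable.
Exception (d) requires that the compliance score is under 17 points; but the compliance score is 18 points, not under 17 points, so (d) is unavailable.

No — exception (a) applies; Tessa is not required to hold a vendor licence.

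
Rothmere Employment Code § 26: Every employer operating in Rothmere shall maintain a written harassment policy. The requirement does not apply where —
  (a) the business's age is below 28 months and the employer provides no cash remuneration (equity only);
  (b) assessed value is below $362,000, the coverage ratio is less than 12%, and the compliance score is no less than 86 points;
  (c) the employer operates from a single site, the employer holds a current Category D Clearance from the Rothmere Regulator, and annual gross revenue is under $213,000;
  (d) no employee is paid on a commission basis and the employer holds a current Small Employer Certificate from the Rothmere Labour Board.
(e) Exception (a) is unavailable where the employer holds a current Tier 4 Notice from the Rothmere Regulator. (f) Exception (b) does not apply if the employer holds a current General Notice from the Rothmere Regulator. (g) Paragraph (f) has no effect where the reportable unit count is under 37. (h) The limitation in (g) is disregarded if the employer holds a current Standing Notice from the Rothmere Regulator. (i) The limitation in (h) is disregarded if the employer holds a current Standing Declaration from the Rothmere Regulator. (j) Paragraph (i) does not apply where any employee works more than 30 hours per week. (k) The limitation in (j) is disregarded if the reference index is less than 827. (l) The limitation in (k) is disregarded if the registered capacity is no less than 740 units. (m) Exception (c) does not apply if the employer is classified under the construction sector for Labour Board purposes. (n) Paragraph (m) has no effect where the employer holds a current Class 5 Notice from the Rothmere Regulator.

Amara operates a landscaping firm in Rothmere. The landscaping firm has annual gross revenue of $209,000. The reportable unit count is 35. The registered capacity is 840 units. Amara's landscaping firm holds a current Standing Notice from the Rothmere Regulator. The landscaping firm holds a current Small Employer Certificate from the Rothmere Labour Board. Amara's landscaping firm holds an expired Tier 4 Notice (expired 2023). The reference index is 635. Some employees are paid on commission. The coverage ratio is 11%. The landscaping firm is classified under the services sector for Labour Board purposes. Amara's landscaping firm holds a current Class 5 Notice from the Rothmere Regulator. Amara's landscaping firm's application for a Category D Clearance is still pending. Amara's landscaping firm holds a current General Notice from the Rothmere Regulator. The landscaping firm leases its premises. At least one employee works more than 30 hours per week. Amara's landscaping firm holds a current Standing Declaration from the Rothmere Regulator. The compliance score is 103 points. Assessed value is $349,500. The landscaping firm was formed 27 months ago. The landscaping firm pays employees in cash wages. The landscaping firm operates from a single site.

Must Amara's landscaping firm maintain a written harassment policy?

Yes — Amara's landscaping firm must maintain a written harassment policy.

Exception (a) does not apply: employees are paid cash wages.
Exception (b) is satisfied on its face — assessed value is $349,500, below the $362,000 limit; the coverage ratio is 11%, less than the 12% limit; the compliance score is 103 points, meeting the 86 points threshold. Turning to paragraphs (f)–(l): (f) operates — a current General Notice is held. (g) would limit (f) — the reportable unit count is 35, under the 37 limit — but (h) sets (g) aside: (h) is engaged — a current Standing Notice is held. (i) is triggered (a current Standing Declaration is held), but is set aside by (j): (j) is triggered — at least one employee exceeds 30 hours/week. (k) is triggered (the reference index is 635, less than the 827 limit), but is set aside by (l): (l) operates — the registered capacity is 840 units, meeting the 740 units threshold. (b) is therefore removed.
Exception (c) fails — the Category D Clearance is not current.
Exception (d) requires that no employee is paid on a commission basis; but some employees are paid on commission, so (d) is unavailable.
No exception displaces § 26.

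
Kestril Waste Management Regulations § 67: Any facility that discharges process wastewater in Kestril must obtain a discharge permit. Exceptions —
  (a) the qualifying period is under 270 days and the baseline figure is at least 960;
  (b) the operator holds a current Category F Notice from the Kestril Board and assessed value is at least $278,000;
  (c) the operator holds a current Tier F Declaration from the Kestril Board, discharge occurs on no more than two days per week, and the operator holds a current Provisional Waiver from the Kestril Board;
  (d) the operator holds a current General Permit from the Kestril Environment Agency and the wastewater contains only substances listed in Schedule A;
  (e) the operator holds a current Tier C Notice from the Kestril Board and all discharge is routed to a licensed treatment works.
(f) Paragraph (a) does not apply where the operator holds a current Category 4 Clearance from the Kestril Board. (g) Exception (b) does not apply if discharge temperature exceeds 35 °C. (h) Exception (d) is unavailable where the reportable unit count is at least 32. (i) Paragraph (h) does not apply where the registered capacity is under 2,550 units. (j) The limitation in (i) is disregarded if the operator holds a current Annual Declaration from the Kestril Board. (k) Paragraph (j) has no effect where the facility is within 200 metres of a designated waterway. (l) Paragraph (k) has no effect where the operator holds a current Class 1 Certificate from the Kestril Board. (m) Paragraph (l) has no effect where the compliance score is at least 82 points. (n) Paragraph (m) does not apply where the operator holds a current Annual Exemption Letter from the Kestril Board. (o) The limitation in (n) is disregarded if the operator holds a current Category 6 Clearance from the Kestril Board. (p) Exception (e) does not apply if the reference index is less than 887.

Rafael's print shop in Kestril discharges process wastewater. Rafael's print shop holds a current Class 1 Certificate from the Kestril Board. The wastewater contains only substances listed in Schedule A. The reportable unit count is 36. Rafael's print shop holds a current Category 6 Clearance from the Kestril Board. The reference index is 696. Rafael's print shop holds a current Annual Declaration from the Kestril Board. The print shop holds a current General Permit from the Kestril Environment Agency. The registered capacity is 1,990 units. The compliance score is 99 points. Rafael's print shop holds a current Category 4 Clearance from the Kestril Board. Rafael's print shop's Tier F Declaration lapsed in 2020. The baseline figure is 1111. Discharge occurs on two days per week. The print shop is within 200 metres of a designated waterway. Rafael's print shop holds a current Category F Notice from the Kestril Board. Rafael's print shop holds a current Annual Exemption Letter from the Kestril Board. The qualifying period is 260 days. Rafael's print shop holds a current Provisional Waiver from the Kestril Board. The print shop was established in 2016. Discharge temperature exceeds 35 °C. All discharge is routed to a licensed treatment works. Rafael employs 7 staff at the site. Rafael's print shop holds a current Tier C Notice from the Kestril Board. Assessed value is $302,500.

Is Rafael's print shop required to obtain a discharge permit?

No — exception (d) applies; Rafael's print shop is not required to obtain a discharge permit.

All of (a)'s requirements are met (the qualifying period is 260 days, under the 270 days limit; the baseline figure is 1,111, meeting the 960 threshold). However, paragraph (f) must be considered: (f) operates against (a): a current Category 4 Clearance is held. (a) is therefore removed.
Exception (b) is satisfied on its face — a current Category F Notice is held; assessed value is $302,500, meeting the $278,000 threshold. But applying paragraph (g): (g) operates against (b): discharge temperature exceeds 35 °C. So (b) is unavailable.
Exception (c) does not apply: the Tier F Declaration is not current.
Exception (d) is satisfied on its face — a current General Permit is held; the wastewater is Schedule-A-only. Considering the limiting provisions: (h) would limit (d) — the reportable unit count is 36, meeting the 32 threshold — but (i) sets (h) aside: (i) operates against (h): the registered capacity is 1,990 units, under the 2,550 units limit. (j) would limit (i) — a current Annual Declaration is held — but (k) sets (j) aside: (k) is engaged — the print shop is within 200 m of a designated waterway. (l) would limit (k) — a current Class 1 Certificate is held — but (m) sets (l) aside: (m) operates — the compliance score is 99 points, meeting the 82 points threshold. (n) is engaged (a current Annual Exemption Letter is held), but is itself disapplied by (o): (o) operates against (n): a current Category 6 Clearance is held. (d) remains available.
Exception (e)'s conditions are all satisfied: a current Tier C Notice is held; discharge is routed to a licensed treatment works. But: (p) operates against (e): the reference index is 696, less than the 887 limit. Exception (e) does not apply.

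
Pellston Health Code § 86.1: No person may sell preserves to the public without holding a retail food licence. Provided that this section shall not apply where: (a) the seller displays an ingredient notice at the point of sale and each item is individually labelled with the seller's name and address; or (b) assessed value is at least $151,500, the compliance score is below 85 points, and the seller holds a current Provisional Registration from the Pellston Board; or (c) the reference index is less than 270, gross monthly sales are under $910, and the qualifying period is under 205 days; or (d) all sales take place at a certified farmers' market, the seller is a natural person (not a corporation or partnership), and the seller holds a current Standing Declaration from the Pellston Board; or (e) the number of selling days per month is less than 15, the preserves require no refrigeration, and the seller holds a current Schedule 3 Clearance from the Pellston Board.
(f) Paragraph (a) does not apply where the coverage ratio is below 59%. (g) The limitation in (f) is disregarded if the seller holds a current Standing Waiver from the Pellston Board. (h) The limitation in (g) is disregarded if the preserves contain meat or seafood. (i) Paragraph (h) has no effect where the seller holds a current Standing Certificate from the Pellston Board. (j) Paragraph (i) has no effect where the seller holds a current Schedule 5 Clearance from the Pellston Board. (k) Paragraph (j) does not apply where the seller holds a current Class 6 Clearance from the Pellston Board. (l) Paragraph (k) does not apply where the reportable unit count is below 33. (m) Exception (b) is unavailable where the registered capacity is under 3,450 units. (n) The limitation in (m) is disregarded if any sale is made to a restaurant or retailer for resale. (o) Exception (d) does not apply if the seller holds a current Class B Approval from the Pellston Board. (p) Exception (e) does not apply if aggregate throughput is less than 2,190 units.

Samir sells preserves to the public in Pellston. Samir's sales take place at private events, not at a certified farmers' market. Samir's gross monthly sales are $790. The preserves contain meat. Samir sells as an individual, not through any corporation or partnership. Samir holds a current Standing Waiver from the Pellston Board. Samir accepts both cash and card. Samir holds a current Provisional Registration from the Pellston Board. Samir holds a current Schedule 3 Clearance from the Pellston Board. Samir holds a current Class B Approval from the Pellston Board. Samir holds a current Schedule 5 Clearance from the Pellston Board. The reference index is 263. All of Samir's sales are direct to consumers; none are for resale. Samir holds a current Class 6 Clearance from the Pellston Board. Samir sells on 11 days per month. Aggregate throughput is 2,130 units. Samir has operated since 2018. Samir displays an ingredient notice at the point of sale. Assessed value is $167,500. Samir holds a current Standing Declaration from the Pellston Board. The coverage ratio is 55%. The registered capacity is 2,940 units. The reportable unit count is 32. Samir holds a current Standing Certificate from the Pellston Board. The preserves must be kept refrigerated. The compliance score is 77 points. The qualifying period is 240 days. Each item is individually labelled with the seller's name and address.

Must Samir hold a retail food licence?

Yes — Samir must hold a retail food licence.

Exception (a)'s conditions are all satisfied: an ingredient notice is displayed; items are individually labelled. But: (f) operates against (a): the coverage ratio is 55%, below the 59% limit. (g) would limit (f) — a current Standing Waiver is held — but (h) sets (g) aside: (h) operates against (g): the preserves contain meat. (i) would limit (h) — a current Standing Certificate is held — but (j) sets (i) aside: (j) operates against (i): a current Schedule 5 Clearance is held. (k) would limit (j) — a current Class 6 Clearance is held — but (l) sets (k) aside: (l) operates against (k): the reportable unit count is 32, below the 33 limit. (a) is therefore removed.
Exception (b)'s conditions are all satisfied: assessed value is $167,500, meeting the $151,500 threshold; the compliance score is 77 points, below the 85 points limit; a current Provisional Registration is held. But applying paragraphs (m)–(n): (m) operates against (b): the registered capacity is 2,940 units, under the 3,450 units limit. (n), which would lift (m), is not engaged — no sales are for resale. So (b) is unavailable.
Exception (c) fails — the qualifying period is 240 days, not under 205 days.
Exception (d) fails — sales are at private events, not a certified farmers' market.
Exception (e) requires that the preserves require no refrigeration; but the preserves require refrigeration, so (e) is unavailable.
No exception is made out. Samir falls within the general rule.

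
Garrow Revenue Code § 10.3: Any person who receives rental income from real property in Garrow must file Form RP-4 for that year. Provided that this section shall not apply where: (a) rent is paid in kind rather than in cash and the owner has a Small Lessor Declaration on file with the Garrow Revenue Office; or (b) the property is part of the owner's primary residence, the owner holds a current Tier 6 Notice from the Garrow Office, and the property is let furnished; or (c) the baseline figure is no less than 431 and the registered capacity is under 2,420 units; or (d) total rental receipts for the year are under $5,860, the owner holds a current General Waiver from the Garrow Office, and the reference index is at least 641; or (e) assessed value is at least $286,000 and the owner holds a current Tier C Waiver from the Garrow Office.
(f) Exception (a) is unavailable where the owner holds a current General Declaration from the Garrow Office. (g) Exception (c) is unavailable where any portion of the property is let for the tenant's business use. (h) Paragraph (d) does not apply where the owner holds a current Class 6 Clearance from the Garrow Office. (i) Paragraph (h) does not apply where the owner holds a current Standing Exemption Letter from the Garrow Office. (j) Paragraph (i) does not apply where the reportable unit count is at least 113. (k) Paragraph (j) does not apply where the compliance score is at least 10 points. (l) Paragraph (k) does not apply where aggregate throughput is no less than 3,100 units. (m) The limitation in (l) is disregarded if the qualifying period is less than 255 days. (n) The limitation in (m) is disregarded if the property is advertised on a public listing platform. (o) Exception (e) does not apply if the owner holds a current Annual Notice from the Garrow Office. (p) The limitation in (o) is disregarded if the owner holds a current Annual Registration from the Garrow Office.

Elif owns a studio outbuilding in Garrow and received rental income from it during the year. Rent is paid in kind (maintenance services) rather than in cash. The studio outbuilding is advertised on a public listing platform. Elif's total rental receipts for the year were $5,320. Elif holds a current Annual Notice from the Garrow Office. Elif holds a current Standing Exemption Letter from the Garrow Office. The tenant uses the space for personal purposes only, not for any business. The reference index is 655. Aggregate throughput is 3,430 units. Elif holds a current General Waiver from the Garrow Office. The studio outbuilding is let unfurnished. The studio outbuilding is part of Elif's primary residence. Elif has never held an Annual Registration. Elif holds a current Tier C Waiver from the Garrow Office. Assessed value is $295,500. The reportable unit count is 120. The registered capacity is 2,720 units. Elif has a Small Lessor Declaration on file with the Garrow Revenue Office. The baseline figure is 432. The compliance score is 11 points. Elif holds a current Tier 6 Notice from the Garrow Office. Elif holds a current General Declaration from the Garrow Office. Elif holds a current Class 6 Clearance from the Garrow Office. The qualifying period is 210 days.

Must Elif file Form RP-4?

Yes — Elif must file Form RP-4.

Exception (a) is satisfied on its face — rent is paid in kind; a Small Lessor Declaration is on file. Turning to paragraph (f): (f) is triggered — a current General Declaration is held. (a) is therefore removed.
Exception (b) requires that the property is let furnished; but the property is let unfurnished, so (b) is unavailable.
Exception (c) fails — the registered capacity is 2,720 units, not under 2,420 units.
Exception (d)'s conditions are all satisfied: total rental receipts for the year are $5,320, under the $5,860 limit; a current General Waiver is held; the reference index is 655, meeting the 641 threshold. However, paragraphs (h)–(n) must be considered: (h) is triggered — a current Class 6 Clearance is held. (i) is engaged (a current Standing Exemption Letter is held), but is overridden by (j): (j) operates against (i): the reportable unit count is 120, meeting the 113 threshold. (k) would limit (j) — the compliance score is 11 points, meeting the 10 points threshold — but (l) sets (k) aside: (l) operates — aggregate throughput is 3,430 units, meeting the 3,100 units threshold. (m) would limit (l) — the qualifying period is 210 days, less than the 255 days limit — but (n) sets (m) aside: (n) operates — the property is publicly advertised. (d) is therefore removed.
Exception (e) is satisfied on its face — assessed value is $295,500, meeting the $286,000 threshold; a current Tier C Waiver is held. Turning to paragraphs (o)–(p): (o) operates against (e): a current Annual Notice is held. (p) is inapplicable (the Annual Registration is not current), so (o) stands. (e) is therefore removed.
No exception applies. The general rule governs.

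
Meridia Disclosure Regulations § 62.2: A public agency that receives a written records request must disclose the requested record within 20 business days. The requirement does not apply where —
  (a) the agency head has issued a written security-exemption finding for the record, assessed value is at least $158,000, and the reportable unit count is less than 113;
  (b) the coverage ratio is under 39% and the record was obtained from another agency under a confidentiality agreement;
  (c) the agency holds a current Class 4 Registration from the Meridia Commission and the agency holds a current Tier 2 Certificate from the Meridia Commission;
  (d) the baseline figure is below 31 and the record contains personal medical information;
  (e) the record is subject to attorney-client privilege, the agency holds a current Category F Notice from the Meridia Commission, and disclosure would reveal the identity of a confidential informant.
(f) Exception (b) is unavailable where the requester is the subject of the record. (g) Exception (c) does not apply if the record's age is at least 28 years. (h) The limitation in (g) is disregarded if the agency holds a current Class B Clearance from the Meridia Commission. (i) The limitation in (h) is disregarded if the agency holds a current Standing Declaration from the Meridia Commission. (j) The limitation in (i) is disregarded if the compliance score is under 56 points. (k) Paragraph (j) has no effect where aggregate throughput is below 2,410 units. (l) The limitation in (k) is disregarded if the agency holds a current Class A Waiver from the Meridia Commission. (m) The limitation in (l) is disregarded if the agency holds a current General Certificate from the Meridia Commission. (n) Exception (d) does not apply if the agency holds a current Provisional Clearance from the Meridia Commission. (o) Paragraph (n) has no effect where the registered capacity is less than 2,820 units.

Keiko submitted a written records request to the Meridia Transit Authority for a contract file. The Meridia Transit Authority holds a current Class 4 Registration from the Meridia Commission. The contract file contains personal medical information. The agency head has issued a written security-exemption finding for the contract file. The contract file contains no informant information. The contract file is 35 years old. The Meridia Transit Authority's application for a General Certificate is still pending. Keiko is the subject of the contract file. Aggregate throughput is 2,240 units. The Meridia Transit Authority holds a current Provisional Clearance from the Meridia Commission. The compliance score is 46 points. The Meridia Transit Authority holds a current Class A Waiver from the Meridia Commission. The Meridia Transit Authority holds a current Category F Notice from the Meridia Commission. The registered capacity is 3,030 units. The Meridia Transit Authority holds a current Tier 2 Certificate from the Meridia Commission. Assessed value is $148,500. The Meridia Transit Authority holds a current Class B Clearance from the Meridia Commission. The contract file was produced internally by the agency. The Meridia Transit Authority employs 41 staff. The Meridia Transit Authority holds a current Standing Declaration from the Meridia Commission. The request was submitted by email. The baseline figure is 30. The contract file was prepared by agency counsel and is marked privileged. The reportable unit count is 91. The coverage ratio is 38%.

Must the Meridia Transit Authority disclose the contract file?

Exception (a) requires that assessed value is at least $158,000; but assessed value is $148,500, short of $158,000, so (a) is unavailable.
Exception (b) requires that the record was obtained from another agency under a confidentiality agreement; but the contract file was produced internally, so (b) is unavailable.
Exception (c) is satisfied on its face — a current Class 4 Registration is held; a current Tier 2 Certificate is held. Under paragraphs (g)–(m): (g) operates (the record's age is 35 years, meeting the 28 years threshold), but is set aside by (h): (h) operates against (g): a current Class B Clearance is held. (i) would limit (h) — a current Standing Declaration is held — but (j) sets (i) aside: (j) is triggered — the compliance score is 46 points, under the 56 points limit. (k) would limit (j) — aggregate throughput is 2,240 units, below the 2,410 units limit — but (l) sets (k) aside: (l) operates — a current Class A Waiver is held. (m), which would lift (l), is not engaged — the General Certificate is not current. So (c) applies.
Exception (d): the baseline figure is 30, below the 31 limit; the contract file contains personal medical information — every condition holds. But applying paragraphs (n)–(o): (n) is engaged — a current Provisional Clearance is held. (o), which would lift (n), is inapplicable — the registered capacity is 3,030 units, not less than 2,820 units. (d) is therefore removed.
Exception (e) requires that disclosure would reveal the identity of a confidential informant; but the contract file contains no informant information, so (e) is unavailable.

No — exception (c) applies; the Meridia Transit Authority is not required to disclose the contract file.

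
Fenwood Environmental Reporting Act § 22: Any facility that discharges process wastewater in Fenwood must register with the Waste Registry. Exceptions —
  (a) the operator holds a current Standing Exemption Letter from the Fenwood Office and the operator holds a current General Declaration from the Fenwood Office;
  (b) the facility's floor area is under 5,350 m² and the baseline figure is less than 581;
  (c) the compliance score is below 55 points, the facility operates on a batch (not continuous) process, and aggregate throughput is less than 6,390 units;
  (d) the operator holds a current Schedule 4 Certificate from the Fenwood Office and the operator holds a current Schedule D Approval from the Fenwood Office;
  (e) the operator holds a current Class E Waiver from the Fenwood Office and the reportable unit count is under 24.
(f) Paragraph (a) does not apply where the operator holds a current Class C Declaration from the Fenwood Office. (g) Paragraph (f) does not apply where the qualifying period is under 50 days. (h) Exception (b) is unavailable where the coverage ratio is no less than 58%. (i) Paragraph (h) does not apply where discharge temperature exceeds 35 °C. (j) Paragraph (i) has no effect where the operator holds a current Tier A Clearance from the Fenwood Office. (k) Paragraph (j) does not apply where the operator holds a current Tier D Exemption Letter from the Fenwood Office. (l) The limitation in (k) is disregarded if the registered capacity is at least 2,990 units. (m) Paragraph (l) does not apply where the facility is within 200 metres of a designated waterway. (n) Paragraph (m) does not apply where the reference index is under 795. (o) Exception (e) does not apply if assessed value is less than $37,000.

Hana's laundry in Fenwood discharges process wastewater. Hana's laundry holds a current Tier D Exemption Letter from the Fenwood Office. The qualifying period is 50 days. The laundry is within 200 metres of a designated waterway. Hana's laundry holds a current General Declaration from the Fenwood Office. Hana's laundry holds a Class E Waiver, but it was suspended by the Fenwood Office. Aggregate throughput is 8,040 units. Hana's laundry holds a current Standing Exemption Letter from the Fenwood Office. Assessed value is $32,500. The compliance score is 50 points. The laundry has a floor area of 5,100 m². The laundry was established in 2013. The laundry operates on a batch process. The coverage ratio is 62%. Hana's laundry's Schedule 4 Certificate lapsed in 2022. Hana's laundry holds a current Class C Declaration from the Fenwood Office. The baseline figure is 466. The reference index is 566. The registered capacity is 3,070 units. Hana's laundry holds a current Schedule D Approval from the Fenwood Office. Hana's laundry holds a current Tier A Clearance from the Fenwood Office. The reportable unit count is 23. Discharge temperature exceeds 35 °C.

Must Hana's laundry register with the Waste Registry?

Yes — Hana's laundry must register with the Waste Registry.

Exception (a) is satisfied on its face — a current Standing Exemption Letter is held; a current General Declaration is held. But: (f) operates against (a): a current Class C Declaration is held. (g), which would lift (f), is inapplicable — the qualifying period is 50 days, not under 50 days. Exception (a) does not apply.
Exception (b): the facility's floor area is 5,100 m², under the 5,350 m² limit; the baseline figure is 466, less than the 581 limit — every condition holds. But applying paragraphs (h)–(n): (h) applies — the coverage ratio is 62%, meeting the 58% threshold. (i) would limit (h) — discharge temperature exceeds 35 °C — but (j) sets (i) aside: (j) operates against (i): a current Tier A Clearance is held. (k) would limit (j) — a current Tier D Exemption Letter is held — but (l) sets (k) aside: (l) operates against (k): the registered capacity is 3,070 units, meeting the 2,990 units threshold. (m) would limit (l) — the laundry is within 200 m of a designated waterway — but (n) sets (m) aside: (n) operates against (m): the reference index is 566, under the 795 limit. (b) is therefore removed.
Exception (c) requires that aggregate throughput is less than 6,390 units; but aggregate throughput is 8,040 units, not less than 6,390 units, so (c) is unavailable.
Exception (d) fails — no current Schedule 4 Certificate is held.
Exception (e) does not apply: no current Class E Waiver is held.
No exception displaces § 22.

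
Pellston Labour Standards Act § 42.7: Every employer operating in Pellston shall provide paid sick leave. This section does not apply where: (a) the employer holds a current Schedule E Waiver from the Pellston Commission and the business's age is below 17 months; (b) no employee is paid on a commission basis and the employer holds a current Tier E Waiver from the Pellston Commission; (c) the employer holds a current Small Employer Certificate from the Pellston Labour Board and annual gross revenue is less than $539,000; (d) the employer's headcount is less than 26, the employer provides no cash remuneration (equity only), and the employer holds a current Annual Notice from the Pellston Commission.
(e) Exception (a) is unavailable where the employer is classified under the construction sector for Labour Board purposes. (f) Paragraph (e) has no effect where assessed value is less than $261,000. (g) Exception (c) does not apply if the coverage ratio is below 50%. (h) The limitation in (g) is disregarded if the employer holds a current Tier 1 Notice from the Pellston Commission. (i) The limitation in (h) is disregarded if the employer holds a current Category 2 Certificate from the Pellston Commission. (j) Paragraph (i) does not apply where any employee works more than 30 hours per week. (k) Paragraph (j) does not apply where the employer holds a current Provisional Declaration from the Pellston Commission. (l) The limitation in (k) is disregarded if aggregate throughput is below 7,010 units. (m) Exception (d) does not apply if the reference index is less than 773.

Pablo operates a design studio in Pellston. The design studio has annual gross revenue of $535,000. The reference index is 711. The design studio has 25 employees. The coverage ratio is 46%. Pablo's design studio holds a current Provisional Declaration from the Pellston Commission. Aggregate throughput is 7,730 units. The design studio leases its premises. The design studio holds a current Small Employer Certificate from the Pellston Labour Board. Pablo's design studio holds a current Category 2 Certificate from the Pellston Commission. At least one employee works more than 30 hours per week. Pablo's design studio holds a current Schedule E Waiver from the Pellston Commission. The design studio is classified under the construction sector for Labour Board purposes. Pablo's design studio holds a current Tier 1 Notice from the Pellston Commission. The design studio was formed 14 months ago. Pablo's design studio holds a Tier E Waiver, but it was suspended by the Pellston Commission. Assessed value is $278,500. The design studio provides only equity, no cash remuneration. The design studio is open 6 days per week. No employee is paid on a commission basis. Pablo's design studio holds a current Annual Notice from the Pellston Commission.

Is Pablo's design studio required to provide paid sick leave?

Yes — Pablo's design studio must provide paid sick leave.

Exception (a)'s conditions are all satisfied: a current Schedule E Waiver is held; the business's age is 14 months, below the 17 months limit. However, paragraphs (e)–(f) must be considered: (e) operates against (a): the design studio is classified under the construction sector. (f) does not operate here (assessed value is $278,500, not less than $261,000), so (e) stands. Exception (a) does not apply.
Exception (b) requires that the employer holds a current Tier E Waiver from the Pellston Commission; but there is no Tier E Waiver in force, so (b) is unavailable.
Exception (c) is satisfied on its face — a current Small Employer Certificate is held; annual gross revenue is $535,000, less than the $539,000 limit. But applying paragraphs (g)–(l): (g) operates against (c): the coverage ratio is 46%, below the 50% limit. (h) would limit (g) — a current Tier 1 Notice is held — but (i) sets (h) aside: (i) operates against (h): a current Category 2 Certificate is held. (j) is engaged (at least one employee exceeds 30 hours/week), but is overridden by (k): (k) operates against (j): a current Provisional Declaration is held. (l) does not operate here (aggregate throughput is 7,730 units, not below 7,010 units), so (k) stands. Exception (c) does not apply.
Exception (d) is satisfied on its face — the employer's headcount is 25, less than the 26 limit; remuneration is equity-only; a current Annual Notice is held. But applying paragraph (m): (m) is triggered — the reference index is 711, less than the 773 limit. (d) is therefore removed.
No exception is made out. Pablo's design studio falls within the general rule.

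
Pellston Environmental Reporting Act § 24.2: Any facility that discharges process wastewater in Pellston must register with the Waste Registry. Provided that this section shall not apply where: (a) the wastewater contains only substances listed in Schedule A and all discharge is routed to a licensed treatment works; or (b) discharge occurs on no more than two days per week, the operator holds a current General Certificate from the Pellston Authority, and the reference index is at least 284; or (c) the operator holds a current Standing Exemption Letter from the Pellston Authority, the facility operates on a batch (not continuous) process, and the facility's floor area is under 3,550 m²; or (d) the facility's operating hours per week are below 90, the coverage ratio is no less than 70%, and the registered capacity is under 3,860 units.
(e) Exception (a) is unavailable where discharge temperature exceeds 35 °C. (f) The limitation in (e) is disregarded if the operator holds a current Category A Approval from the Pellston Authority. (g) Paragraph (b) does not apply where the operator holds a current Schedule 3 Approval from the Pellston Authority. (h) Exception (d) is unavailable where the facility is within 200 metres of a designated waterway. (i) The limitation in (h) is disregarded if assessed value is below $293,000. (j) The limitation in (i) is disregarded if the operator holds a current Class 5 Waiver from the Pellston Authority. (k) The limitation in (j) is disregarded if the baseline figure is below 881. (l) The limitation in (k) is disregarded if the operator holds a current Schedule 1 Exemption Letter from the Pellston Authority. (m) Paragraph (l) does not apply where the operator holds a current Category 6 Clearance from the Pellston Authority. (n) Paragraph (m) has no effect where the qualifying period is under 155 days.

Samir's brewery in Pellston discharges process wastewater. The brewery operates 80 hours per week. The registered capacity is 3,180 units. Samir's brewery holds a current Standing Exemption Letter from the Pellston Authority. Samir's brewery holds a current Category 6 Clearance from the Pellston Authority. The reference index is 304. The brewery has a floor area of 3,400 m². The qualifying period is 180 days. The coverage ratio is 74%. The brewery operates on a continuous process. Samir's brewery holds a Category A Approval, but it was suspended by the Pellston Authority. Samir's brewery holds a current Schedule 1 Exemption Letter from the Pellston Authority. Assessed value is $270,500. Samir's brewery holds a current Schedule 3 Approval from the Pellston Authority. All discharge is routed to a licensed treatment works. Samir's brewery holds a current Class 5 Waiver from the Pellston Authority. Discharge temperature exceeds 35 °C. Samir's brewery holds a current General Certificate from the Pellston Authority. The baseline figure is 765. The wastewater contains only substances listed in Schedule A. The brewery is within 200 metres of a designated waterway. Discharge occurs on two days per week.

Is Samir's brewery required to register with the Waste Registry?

Exception (a): the wastewater is Schedule-A-only; discharge is routed to a licensed treatment works — every condition holds. Turning to paragraphs (e)–(f): (e) operates against (a): discharge temperature exceeds 35 °C. (f) is inapplicable (the Category A Approval is not current), so (e) stands. Exception (a) does not apply.
All of (b)'s requirements are met (discharge occurs on no more than two days per week; a current General Certificate is held; the reference index is 304, meeting the 284 threshold). But applying paragraph (g): (g) operates against (b): a current Schedule 3 Approval is held. Exception (b) does not apply.
Exception (c) fails — the facility operates on a continuous process.
Exception (d): the facility's operating hours per week are 80, below the 90 limit; the coverage ratio is 74%, meeting the 70% threshold; the registered capacity is 3,180 units, under the 3,860 units limit — every condition holds. As to paragraphs (h)–(n): (h) would limit (d) — the brewery is within 200 m of a designated waterway — but (i) sets (h) aside: (i) operates against (h): assessed value is $270,500, below the $293,000 limit. (j) would limit (i) — a current Class 5 Waiver is held — but (k) sets (j) aside: (k) operates — the baseline figure is 765, below the 881 limit. (l) would limit (k) — a current Schedule 1 Exemption Letter is held — but (m) sets (l) aside: (m) operates against (l): a current Category 6 Clearance is held. (n), which would lift (m), is not engaged — the qualifying period is 180 days, not under 155 days. (d) remains available.

No — exception (d) applies; Samir's brewery is not required to register with the Waste Registry.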